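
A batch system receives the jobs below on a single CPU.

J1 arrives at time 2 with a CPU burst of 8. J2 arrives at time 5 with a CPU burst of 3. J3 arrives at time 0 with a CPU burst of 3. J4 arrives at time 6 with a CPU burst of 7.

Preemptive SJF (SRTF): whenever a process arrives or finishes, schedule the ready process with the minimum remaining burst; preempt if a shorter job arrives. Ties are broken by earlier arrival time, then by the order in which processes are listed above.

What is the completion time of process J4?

21

Gantt: | J3 0-3 | J1 3-5 | J2 5-8 | J1 8-14 | J4 14-21 |
Completion: J1=14  J2=8  J3=3  J4=21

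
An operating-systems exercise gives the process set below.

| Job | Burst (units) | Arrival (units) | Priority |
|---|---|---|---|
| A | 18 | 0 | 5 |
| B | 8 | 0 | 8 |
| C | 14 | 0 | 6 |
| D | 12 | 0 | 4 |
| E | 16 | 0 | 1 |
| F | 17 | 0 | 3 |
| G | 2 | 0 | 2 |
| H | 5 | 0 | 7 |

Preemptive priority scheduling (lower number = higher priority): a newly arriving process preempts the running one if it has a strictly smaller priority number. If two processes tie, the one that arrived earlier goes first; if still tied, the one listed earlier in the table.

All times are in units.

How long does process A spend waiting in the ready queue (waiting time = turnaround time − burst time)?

Gantt: | E 0-16 | G 16-18 | F 18-35 | D 35-47 | A 47-65 | C 65-79 | H 79-84 | B 84-92 |
Completion: A=65  B=92  C=79  D=47  E=16  F=35  G=18  H=84
Turnaround (C−A): A=65  B=92  C=79  D=47  E=16  F=35  G=18  H=84
Waiting(A) = turnaround − burst = 65 − 18 = 47

47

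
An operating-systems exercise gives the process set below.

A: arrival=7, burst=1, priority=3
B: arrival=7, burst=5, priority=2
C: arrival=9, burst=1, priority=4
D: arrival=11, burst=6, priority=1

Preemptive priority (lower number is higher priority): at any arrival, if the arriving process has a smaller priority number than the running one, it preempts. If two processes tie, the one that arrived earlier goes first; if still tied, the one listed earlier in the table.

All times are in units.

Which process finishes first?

Gantt: | idle 0-7 | B 7-11 | D 11-17 | B 17-18 | A 18-19 | C 19-20 |
Completion: A=19  B=18  C=20  D=17
Finish order: D → B → A → C

D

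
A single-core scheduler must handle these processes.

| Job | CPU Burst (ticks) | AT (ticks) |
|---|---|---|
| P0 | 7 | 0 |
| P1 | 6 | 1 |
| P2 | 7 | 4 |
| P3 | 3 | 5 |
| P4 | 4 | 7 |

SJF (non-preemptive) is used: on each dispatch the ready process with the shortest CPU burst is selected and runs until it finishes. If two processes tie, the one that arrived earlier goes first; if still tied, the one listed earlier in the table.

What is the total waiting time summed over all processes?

Gantt: | P0 0-7 | P3 7-10 | P4 10-14 | P1 14-20 | P2 20-27 |
Completion: P0=7  P1=20  P2=27  P3=10  P4=14
Turnaround (C−A): P0=7  P1=19  P2=23  P3=5  P4=7
Waiting = turnaround − burst: P0=0, P1=13, P2=16, P3=2, P4=3
Total waiting = 0 + 13 + 16 + 2 + 3 = 34

34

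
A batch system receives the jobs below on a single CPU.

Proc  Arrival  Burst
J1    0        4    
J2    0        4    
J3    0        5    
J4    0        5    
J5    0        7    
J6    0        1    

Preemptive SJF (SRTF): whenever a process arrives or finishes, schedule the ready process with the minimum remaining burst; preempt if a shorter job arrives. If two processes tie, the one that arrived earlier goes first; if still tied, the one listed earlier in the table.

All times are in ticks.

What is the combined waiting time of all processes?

48

Timeline: | J6 0-1 | J1 1-5 | J2 5-9 | J3 9-14 | J4 14-19 | J5 19-26 |
Completion: J1=5  J2=9  J3=14  J4=19  J5=26  J6=1
Waiting = turnaround − burst: J1=1, J2=5, J3=9, J4=14, J5=19, J6=0
Total waiting = 1 + 5 + 9 + 14 + 19 + 0 = 48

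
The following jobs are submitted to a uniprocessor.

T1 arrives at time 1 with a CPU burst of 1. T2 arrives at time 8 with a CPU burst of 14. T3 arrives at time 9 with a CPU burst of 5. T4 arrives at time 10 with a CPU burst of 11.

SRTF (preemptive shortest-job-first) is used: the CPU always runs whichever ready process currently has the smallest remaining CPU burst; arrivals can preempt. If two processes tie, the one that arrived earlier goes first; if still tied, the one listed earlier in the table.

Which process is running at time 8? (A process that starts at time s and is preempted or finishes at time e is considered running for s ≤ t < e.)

Gantt: | idle 0-1 | T1 1-2 | idle 2-8 | T2 8-9 | T3 9-14 | T4 14-25 | T2 25-38 |
Completion: T1=2  T2=38  T3=14  T4=25
Turnaround (C−A): T1=1  T2=30  T3=5  T4=15

T2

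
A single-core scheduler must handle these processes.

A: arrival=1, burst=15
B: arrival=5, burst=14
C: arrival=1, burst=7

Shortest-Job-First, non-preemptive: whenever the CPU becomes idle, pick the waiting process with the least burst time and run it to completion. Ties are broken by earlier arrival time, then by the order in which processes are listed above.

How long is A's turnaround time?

36

Gantt: | idle 0-1 | C 1-8 | B 8-22 | A 22-37 |
Completion: A=37  B=22  C=8
Turnaround (C−A): A=36  B=17  C=7
Turnaround(A) = completion − arrival = 37 − 1 = 36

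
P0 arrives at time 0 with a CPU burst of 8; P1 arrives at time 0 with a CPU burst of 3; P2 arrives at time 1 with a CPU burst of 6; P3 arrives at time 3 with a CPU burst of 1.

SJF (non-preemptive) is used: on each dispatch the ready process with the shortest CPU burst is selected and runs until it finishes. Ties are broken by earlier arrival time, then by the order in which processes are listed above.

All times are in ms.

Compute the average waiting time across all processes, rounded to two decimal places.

Gantt: | P1 0-3 | P3 3-4 | P2 4-10 | P0 10-18 |
Completion: P0=18  P1=3  P2=10  P3=4
Turnaround (C−A): P0=18  P1=3  P2=9  P3=1
Waiting times: P0=10, P1=0, P2=3, P3=0
Average waiting = (10+0+3+0) / 4 = 13/4 = 3.25

3.25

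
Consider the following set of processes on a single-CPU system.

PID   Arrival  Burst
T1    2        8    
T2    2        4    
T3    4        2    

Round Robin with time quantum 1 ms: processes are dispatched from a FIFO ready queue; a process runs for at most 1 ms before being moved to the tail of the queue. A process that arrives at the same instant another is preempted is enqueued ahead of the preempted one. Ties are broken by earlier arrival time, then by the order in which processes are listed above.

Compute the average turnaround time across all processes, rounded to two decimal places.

Schedule: | idle 0-2 | T1 2-3 | T2 3-4 | T1 4-5 | T3 5-6 | T2 6-7 | T1 7-8 | T3 8-9 | T2 9-10 | T1 10-11 | T2 11-12 | T1 12-16 |
Completion: T1=16  T2=12  T3=9
Turnaround (C−A): T1=14  T2=10  T3=5
Turnaround times: T1=14, T2=10, T3=5
Average turnaround = (14+10+5) / 3 = 29/3 = 9.67

9.67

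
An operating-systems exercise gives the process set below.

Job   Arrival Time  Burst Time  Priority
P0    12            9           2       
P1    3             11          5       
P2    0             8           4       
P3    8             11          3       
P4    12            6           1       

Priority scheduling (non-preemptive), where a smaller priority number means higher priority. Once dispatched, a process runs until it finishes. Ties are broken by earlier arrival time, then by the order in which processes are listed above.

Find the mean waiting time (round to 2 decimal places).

10.20

Timeline: | P2 0-8 | P3 8-19 | P4 19-25 | P0 25-34 | P1 34-45 |
Completion: P0=34  P1=45  P2=8  P3=19  P4=25
Waiting times: P0=13, P1=31, P2=0, P3=0, P4=7
Average waiting = (13+31+0+0+7) / 5 = 51/5 = 10.20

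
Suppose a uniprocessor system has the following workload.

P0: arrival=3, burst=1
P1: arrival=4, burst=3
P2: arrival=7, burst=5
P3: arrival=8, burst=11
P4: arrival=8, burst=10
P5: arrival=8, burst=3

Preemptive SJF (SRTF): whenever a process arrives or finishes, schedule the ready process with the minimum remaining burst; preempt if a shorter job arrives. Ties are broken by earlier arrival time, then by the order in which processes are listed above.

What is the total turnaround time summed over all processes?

60

Timeline: | idle 0-3 | P0 3-4 | P1 4-7 | P2 7-8 | P5 8-11 | P2 11-15 | P4 15-25 | P3 25-36 |
Completion: P0=4  P1=7  P2=15  P3=36  P4=25  P5=11
Turnaround (C−A): P0=1  P1=3  P2=8  P3=28  P4=17  P5=3
Turnaround = completion − arrival: P0=1, P1=3, P2=8, P3=28, P4=17, P5=3
Total turnaround = 1 + 3 + 8 + 28 + 17 + 3 = 60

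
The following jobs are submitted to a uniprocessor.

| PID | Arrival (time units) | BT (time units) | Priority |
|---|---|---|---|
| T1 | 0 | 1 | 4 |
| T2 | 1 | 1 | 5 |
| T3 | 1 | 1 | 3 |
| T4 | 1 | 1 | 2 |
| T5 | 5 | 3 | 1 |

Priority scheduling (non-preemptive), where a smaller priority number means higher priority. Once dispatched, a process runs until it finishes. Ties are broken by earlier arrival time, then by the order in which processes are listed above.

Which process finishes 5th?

T5

Schedule: | T1 0-1 | T4 1-2 | T3 2-3 | T2 3-4 | idle 4-5 | T5 5-8 |
Completion: T1=1  T2=4  T3=3  T4=2  T5=8
Turnaround (C−A): T1=1  T2=3  T3=2  T4=1  T5=3
Finish order: T1 → T4 → T3 → T2 → T5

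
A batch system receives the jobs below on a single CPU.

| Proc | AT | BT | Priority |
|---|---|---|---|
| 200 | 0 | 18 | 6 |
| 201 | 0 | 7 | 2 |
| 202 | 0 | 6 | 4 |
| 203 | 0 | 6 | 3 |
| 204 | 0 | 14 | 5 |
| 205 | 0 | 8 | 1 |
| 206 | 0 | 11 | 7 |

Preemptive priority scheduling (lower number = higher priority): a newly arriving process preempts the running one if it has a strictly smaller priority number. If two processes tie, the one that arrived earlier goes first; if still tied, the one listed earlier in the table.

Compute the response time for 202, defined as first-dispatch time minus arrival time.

Schedule: | 205 0-8 | 201 8-15 | 203 15-21 | 202 21-27 | 204 27-41 | 200 41-59 | 206 59-70 |
Completion: 200=59  201=15  202=27  203=21  204=41  205=8  206=70
Turnaround (C−A): 200=59  201=15  202=27  203=21  204=41  205=8  206=70
Response(202) = first start − arrival = 21 − 0 = 21

21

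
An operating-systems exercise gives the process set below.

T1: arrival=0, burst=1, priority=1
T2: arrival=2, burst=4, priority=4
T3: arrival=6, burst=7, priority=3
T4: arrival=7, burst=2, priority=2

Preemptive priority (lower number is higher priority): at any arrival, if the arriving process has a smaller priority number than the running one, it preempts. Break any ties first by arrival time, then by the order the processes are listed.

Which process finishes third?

T4

Timeline: | T1 0-1 | idle 1-2 | T2 2-6 | T3 6-7 | T4 7-9 | T3 9-15 |
Completion: T1=1  T2=6  T3=15  T4=9
Finish order: T1 → T2 → T4 → T3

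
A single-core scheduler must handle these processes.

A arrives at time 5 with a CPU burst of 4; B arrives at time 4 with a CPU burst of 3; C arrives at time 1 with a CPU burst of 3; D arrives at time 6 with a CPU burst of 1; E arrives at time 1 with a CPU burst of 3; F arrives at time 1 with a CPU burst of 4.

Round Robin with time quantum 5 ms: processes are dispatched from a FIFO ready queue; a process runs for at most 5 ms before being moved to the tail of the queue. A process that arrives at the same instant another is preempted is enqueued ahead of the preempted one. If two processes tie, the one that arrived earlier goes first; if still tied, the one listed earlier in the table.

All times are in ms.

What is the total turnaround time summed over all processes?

55

Timeline: | idle 0-1 | C 1-4 | E 4-7 | F 7-11 | B 11-14 | A 14-18 | D 18-19 |
Completion: A=18  B=14  C=4  D=19  E=7  F=11
Turnaround (C−A): A=13  B=10  C=3  D=13  E=6  F=10
Turnaround = completion − arrival: A=13, B=10, C=3, D=13, E=6, F=10
Total turnaround = 13 + 10 + 3 + 13 + 6 + 10 = 55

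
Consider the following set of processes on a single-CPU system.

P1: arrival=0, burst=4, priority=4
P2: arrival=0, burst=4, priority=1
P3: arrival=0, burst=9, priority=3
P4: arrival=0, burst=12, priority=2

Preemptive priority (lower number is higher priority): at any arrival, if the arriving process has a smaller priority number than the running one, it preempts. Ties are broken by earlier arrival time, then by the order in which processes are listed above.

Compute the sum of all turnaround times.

Gantt: | P2 0-4 | P4 4-16 | P3 16-25 | P1 25-29 |
Completion: P1=29  P2=4  P3=25  P4=16
Turnaround (C−A): P1=29  P2=4  P3=25  P4=16
Turnaround = completion − arrival: P1=29, P2=4, P3=25, P4=16
Total turnaround = 29 + 4 + 25 + 16 = 74

74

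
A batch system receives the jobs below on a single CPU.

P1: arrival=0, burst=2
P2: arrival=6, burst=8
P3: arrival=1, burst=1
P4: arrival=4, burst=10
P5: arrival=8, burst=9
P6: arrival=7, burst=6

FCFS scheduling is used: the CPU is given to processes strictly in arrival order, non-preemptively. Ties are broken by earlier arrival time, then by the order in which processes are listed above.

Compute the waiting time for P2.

8

Timeline: | P1 0-2 | P3 2-3 | idle 3-4 | P4 4-14 | P2 14-22 | P6 22-28 | P5 28-37 |
Completion: P1=2  P2=22  P3=3  P4=14  P5=37  P6=28
Turnaround (C−A): P1=2  P2=16  P3=2  P4=10  P5=29  P6=21
Waiting(P2) = turnaround − burst = 16 − 8 = 8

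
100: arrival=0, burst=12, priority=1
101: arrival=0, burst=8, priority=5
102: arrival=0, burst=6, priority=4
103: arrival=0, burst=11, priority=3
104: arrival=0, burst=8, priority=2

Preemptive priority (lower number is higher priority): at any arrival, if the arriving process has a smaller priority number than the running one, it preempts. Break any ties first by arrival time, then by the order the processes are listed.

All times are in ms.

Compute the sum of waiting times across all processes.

Timeline: | 100 0-12 | 104 12-20 | 103 20-31 | 102 31-37 | 101 37-45 |
Completion: 100=12  101=45  102=37  103=31  104=20
Turnaround (C−A): 100=12  101=45  102=37  103=31  104=20
Waiting = turnaround − burst: 100=0, 101=37, 102=31, 103=20, 104=12
Total waiting = 0 + 37 + 31 + 20 + 12 = 100

100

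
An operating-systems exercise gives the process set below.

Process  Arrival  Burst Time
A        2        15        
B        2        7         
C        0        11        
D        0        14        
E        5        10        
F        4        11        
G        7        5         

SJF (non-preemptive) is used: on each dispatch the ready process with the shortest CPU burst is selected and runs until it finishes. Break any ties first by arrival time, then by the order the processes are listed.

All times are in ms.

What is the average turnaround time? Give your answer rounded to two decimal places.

Gantt: | C 0-11 | G 11-16 | B 16-23 | E 23-33 | F 33-44 | D 44-58 | A 58-73 |
Completion: A=73  B=23  C=11  D=58  E=33  F=44  G=16
Turnaround times: A=71, B=21, C=11, D=58, E=28, F=40, G=9
Average turnaround = (71+21+11+58+28+40+9) / 7 = 238/7 = 34.00

34.00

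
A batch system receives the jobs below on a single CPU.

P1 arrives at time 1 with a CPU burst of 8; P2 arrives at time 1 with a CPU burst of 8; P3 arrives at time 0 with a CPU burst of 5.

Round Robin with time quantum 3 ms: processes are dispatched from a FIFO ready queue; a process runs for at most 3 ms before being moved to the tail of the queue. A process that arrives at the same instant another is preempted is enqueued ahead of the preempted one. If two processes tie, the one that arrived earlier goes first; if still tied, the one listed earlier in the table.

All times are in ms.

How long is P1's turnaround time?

18

Gantt: | P3 0-3 | P1 3-6 | P2 6-9 | P3 9-11 | P1 11-14 | P2 14-17 | P1 17-19 | P2 19-21 |
Completion: P1=19  P2=21  P3=11
Turnaround (C−A): P1=18  P2=20  P3=11
Turnaround(P1) = completion − arrival = 19 − 1 = 18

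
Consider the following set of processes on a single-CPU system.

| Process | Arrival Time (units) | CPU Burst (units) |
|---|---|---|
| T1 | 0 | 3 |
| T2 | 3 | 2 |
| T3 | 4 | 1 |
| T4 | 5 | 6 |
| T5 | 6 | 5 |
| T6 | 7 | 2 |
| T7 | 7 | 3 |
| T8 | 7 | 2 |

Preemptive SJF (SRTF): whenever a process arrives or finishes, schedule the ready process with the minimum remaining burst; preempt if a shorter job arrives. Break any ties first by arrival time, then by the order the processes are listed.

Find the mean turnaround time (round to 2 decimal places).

6.38

Timeline: | T1 0-3 | T2 3-5 | T3 5-6 | T5 6-7 | T6 7-9 | T8 9-11 | T7 11-14 | T5 14-18 | T4 18-24 |
Completion: T1=3  T2=5  T3=6  T4=24  T5=18  T6=9  T7=14  T8=11
Turnaround (C−A): T1=3  T2=2  T3=2  T4=19  T5=12  T6=2  T7=7  T8=4
Turnaround times: T1=3, T2=2, T3=2, T4=19, T5=12, T6=2, T7=7, T8=4
Average turnaround = (3+2+2+19+12+2+7+4) / 8 = 51/8 = 6.38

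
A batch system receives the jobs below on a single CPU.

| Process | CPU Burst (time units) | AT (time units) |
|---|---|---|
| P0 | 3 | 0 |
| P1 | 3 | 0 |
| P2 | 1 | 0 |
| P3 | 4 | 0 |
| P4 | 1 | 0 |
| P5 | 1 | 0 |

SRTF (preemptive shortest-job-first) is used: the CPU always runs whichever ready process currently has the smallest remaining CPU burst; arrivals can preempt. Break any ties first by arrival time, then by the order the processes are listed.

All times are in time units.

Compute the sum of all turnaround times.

Schedule: | P2 0-1 | P4 1-2 | P5 2-3 | P0 3-6 | P1 6-9 | P3 9-13 |
Completion: P0=6  P1=9  P2=1  P3=13  P4=2  P5=3
Turnaround (C−A): P0=6  P1=9  P2=1  P3=13  P4=2  P5=3
Turnaround = completion − arrival: P0=6, P1=9, P2=1, P3=13, P4=2, P5=3
Total turnaround = 6 + 9 + 1 + 13 + 2 + 3 = 34

34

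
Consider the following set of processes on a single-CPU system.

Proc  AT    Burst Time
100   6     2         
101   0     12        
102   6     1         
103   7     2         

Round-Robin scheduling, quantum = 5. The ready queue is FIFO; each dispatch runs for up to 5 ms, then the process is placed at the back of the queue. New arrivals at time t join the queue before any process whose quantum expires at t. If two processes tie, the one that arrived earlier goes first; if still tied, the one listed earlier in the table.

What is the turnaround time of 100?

6

Timeline: | 101 0-10 | 100 10-12 | 102 12-13 | 103 13-15 | 101 15-17 |
Completion: 100=12  101=17  102=13  103=15
Turnaround(100) = completion − arrival = 12 − 6 = 6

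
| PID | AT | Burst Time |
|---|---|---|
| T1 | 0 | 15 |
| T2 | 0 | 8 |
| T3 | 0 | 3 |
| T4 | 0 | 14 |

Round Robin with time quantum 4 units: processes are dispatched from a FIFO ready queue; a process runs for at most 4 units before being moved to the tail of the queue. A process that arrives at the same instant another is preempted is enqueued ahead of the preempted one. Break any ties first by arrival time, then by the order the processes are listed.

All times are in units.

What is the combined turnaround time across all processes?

Gantt: | T1 0-4 | T2 4-8 | T3 8-11 | T4 11-15 | T1 15-19 | T2 19-23 | T4 23-27 | T1 27-31 | T4 31-35 | T1 35-38 | T4 38-40 |
Completion: T1=38  T2=23  T3=11  T4=40
Turnaround (C−A): T1=38  T2=23  T3=11  T4=40
Turnaround = completion − arrival: T1=38, T2=23, T3=11, T4=40
Total turnaround = 38 + 23 + 11 + 40 = 112

112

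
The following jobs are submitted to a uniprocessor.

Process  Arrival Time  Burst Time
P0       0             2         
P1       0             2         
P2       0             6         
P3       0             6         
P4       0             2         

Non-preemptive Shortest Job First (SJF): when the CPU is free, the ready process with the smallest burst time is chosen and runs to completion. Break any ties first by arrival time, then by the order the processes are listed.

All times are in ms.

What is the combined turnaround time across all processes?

Gantt: | P0 0-2 | P1 2-4 | P4 4-6 | P2 6-12 | P3 12-18 |
Completion: P0=2  P1=4  P2=12  P3=18  P4=6
Turnaround = completion − arrival: P0=2, P1=4, P2=12, P3=18, P4=6
Total turnaround = 2 + 4 + 12 + 18 + 6 = 42

42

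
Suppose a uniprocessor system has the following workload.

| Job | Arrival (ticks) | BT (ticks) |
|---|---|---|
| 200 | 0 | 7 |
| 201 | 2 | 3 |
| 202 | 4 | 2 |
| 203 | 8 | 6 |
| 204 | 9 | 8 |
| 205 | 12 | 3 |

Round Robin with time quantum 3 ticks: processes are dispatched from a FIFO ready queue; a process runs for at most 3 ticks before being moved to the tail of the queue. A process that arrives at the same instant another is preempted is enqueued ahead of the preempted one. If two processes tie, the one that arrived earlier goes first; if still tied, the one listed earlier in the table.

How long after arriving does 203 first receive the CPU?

Gantt: | 200 0-3 | 201 3-6 | 200 6-9 | 202 9-11 | 203 11-14 | 204 14-17 | 200 17-18 | 205 18-21 | 203 21-24 | 204 24-29 |
Completion: 200=18  201=6  202=11  203=24  204=29  205=21
Turnaround (C−A): 200=18  201=4  202=7  203=16  204=20  205=9
Response(203) = first start − arrival = 11 − 8 = 3

3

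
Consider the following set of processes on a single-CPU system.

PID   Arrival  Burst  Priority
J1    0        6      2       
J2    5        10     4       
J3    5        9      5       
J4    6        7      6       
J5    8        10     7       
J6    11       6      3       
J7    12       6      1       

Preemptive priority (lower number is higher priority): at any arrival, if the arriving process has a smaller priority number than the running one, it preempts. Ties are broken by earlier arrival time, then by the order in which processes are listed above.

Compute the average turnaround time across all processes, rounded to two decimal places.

23.29

Schedule: | J1 0-6 | J2 6-11 | J6 11-12 | J7 12-18 | J6 18-23 | J2 23-28 | J3 28-37 | J4 37-44 | J5 44-54 |
Completion: J1=6  J2=28  J3=37  J4=44  J5=54  J6=23  J7=18
Turnaround (C−A): J1=6  J2=23  J3=32  J4=38  J5=46  J6=12  J7=6
Turnaround times: J1=6, J2=23, J3=32, J4=38, J5=46, J6=12, J7=6
Average turnaround = (6+23+32+38+46+12+6) / 7 = 163/7 = 23.29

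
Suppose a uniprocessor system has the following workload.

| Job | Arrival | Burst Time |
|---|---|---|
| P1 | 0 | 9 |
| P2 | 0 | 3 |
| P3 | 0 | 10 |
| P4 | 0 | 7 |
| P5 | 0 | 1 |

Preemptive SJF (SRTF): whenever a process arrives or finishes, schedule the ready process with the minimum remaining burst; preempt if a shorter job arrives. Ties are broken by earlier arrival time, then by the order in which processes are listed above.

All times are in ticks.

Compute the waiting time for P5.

0

Gantt: | P5 0-1 | P2 1-4 | P4 4-11 | P1 11-20 | P3 20-30 |
Completion: P1=20  P2=4  P3=30  P4=11  P5=1
Turnaround (C−A): P1=20  P2=4  P3=30  P4=11  P5=1
Waiting(P5) = turnaround − burst = 1 − 1 = 0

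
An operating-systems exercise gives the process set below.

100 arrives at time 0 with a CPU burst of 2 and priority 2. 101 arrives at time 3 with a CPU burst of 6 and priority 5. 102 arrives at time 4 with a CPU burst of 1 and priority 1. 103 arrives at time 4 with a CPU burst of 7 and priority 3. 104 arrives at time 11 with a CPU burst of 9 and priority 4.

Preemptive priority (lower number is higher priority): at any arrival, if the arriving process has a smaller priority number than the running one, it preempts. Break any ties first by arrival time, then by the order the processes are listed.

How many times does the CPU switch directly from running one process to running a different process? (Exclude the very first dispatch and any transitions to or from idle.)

Gantt: | 100 0-2 | idle 2-3 | 101 3-4 | 102 4-5 | 103 5-12 | 104 12-21 | 101 21-26 |
Completion: 100=2  101=26  102=5  103=12  104=21
Turnaround (C−A): 100=2  101=23  102=1  103=8  104=10

4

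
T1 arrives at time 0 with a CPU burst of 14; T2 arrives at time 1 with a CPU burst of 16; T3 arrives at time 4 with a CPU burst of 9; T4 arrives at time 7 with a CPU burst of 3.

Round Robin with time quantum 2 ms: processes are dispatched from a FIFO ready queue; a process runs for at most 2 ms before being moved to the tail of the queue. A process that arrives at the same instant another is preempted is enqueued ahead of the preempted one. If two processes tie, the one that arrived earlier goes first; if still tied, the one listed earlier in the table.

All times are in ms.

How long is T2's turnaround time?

41

Timeline: | T1 0-2 | T2 2-4 | T1 4-6 | T3 6-8 | T2 8-10 | T1 10-12 | T4 12-14 | T3 14-16 | T2 16-18 | T1 18-20 | T4 20-21 | T3 21-23 | T2 23-25 | T1 25-27 | T3 27-29 | T2 29-31 | T1 31-33 | T3 33-34 | T2 34-36 | T1 36-38 | T2 38-42 |
Completion: T1=38  T2=42  T3=34  T4=21
Turnaround (C−A): T1=38  T2=41  T3=30  T4=14
Turnaround(T2) = completion − arrival = 42 − 1 = 41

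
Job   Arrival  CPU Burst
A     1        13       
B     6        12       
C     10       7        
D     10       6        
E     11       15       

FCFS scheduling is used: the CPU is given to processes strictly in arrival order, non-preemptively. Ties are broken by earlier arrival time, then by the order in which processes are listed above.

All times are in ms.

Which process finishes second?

Schedule: | idle 0-1 | A 1-14 | B 14-26 | C 26-33 | D 33-39 | E 39-54 |
Completion: A=14  B=26  C=33  D=39  E=54
Turnaround (C−A): A=13  B=20  C=23  D=29  E=43
Finish order: A → B → C → D → E

B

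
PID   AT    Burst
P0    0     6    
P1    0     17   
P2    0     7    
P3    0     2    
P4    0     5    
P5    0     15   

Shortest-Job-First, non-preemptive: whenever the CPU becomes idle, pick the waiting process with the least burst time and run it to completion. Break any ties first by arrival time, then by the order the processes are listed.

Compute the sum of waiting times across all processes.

Gantt: | P3 0-2 | P4 2-7 | P0 7-13 | P2 13-20 | P5 20-35 | P1 35-52 |
Completion: P0=13  P1=52  P2=20  P3=2  P4=7  P5=35
Turnaround (C−A): P0=13  P1=52  P2=20  P3=2  P4=7  P5=35
Waiting = turnaround − burst: P0=7, P1=35, P2=13, P3=0, P4=2, P5=20
Total waiting = 7 + 35 + 13 + 0 + 2 + 20 = 77

77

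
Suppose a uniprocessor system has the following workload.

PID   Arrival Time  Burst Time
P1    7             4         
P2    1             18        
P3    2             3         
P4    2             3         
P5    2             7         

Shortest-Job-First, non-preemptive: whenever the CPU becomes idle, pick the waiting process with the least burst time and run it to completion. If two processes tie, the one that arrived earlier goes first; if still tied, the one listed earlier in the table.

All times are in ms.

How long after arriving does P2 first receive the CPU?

Schedule: | idle 0-1 | P2 1-19 | P3 19-22 | P4 22-25 | P1 25-29 | P5 29-36 |
Completion: P1=29  P2=19  P3=22  P4=25  P5=36
Turnaround (C−A): P1=22  P2=18  P3=20  P4=23  P5=34
Response(P2) = first start − arrival = 1 − 1 = 0

0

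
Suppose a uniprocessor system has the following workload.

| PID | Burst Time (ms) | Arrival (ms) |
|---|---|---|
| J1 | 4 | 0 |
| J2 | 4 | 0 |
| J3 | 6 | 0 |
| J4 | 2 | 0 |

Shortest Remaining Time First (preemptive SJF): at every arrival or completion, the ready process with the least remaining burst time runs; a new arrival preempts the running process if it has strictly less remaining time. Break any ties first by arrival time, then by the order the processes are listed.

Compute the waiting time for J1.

2

Gantt: | J4 0-2 | J1 2-6 | J2 6-10 | J3 10-16 |
Completion: J1=6  J2=10  J3=16  J4=2
Waiting(J1) = turnaround − burst = 6 − 4 = 2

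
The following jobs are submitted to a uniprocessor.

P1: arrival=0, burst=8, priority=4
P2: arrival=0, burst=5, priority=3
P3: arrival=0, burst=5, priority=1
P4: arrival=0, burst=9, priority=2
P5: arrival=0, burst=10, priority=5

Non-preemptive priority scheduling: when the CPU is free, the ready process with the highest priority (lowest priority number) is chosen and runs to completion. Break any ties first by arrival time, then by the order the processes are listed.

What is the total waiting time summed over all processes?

65

Gantt: | P3 0-5 | P4 5-14 | P2 14-19 | P1 19-27 | P5 27-37 |
Completion: P1=27  P2=19  P3=5  P4=14  P5=37
Waiting = turnaround − burst: P1=19, P2=14, P3=0, P4=5, P5=27
Total waiting = 19 + 14 + 0 + 5 + 27 = 65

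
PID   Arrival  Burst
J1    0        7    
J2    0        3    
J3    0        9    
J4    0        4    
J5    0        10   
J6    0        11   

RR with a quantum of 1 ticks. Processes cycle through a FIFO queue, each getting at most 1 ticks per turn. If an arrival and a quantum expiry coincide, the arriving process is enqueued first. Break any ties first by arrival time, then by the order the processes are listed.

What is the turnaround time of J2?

Timeline: | J1 0-1 | J2 1-2 | J3 2-3 | J4 3-4 | J5 4-5 | J6 5-6 | J1 6-7 | J2 7-8 | J3 8-9 | J4 9-10 | J5 10-11 | J6 11-12 | J1 12-13 | J2 13-14 | J3 14-15 | J4 15-16 | J5 16-17 | J6 17-18 | J1 18-19 | J3 19-20 | J4 20-21 | J5 21-22 | J6 22-23 | J1 23-24 | J3 24-25 | J5 25-26 | J6 26-27 | J1 27-28 | J3 28-29 | J5 29-30 | J6 30-31 | J1 31-32 | J3 32-33 | J5 33-34 | J6 34-35 | J3 35-36 | J5 36-37 | J6 37-38 | J3 38-39 | J5 39-40 | J6 40-41 | J5 41-42 | J6 42-44 |
Completion: J1=32  J2=14  J3=39  J4=21  J5=42  J6=44
Turnaround (C−A): J1=32  J2=14  J3=39  J4=21  J5=42  J6=44
Turnaround(J2) = completion − arrival = 14 − 0 = 14

14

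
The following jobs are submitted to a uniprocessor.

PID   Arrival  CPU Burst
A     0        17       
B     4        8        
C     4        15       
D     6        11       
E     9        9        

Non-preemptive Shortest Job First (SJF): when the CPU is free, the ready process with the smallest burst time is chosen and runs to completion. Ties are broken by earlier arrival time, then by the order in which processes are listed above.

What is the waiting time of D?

28

Timeline: | A 0-17 | B 17-25 | E 25-34 | D 34-45 | C 45-60 |
Completion: A=17  B=25  C=60  D=45  E=34
Turnaround (C−A): A=17  B=21  C=56  D=39  E=25
Waiting(D) = turnaround − burst = 39 − 11 = 28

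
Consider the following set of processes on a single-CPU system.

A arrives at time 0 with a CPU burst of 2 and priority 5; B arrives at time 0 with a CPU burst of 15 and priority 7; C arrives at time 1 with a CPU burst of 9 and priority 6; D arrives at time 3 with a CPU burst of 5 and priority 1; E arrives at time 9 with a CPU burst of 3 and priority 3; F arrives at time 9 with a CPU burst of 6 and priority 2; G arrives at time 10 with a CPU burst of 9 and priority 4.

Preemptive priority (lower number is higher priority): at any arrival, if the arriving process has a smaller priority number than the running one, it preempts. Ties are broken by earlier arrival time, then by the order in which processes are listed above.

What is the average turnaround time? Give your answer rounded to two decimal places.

Timeline: | A 0-2 | C 2-3 | D 3-8 | C 8-9 | F 9-15 | E 15-18 | G 18-27 | C 27-34 | B 34-49 |
Completion: A=2  B=49  C=34  D=8  E=18  F=15  G=27
Turnaround (C−A): A=2  B=49  C=33  D=5  E=9  F=6  G=17
Turnaround times: A=2, B=49, C=33, D=5, E=9, F=6, G=17
Average turnaround = (2+49+33+5+9+6+17) / 7 = 121/7 = 17.29

17.29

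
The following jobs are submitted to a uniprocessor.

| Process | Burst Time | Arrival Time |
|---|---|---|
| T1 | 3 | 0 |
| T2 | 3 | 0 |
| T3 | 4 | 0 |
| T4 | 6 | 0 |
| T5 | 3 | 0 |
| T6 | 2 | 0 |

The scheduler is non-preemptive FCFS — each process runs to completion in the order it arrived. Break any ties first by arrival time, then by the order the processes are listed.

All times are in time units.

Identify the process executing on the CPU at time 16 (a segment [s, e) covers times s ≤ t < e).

Timeline: | T1 0-3 | T2 3-6 | T3 6-10 | T4 10-16 | T5 16-19 | T6 19-21 |
Completion: T1=3  T2=6  T3=10  T4=16  T5=19  T6=21
Turnaround (C−A): T1=3  T2=6  T3=10  T4=16  T5=19  T6=21

T5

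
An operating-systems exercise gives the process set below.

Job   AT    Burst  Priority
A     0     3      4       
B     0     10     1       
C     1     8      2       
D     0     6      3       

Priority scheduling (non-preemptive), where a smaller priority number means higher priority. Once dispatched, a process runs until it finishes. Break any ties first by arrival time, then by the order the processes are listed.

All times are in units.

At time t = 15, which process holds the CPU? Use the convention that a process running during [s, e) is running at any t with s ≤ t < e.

Schedule: | B 0-10 | C 10-18 | D 18-24 | A 24-27 |
Completion: A=27  B=10  C=18  D=24

C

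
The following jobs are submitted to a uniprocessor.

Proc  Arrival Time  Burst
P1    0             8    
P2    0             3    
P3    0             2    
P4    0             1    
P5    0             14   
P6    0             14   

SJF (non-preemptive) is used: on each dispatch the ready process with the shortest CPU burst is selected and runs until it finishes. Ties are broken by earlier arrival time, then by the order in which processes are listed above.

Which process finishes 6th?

Gantt: | P4 0-1 | P3 1-3 | P2 3-6 | P1 6-14 | P5 14-28 | P6 28-42 |
Completion: P1=14  P2=6  P3=3  P4=1  P5=28  P6=42
Turnaround (C−A): P1=14  P2=6  P3=3  P4=1  P5=28  P6=42
Finish order: P4 → P3 → P2 → P1 → P5 → P6

P6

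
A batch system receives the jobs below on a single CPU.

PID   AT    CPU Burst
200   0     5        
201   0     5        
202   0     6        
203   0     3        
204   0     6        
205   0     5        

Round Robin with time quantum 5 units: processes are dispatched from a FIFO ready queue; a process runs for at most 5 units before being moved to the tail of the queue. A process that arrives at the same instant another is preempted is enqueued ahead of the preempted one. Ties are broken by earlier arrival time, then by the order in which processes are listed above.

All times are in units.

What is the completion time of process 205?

28

Timeline: | 200 0-5 | 201 5-10 | 202 10-15 | 203 15-18 | 204 18-23 | 205 23-28 | 202 28-29 | 204 29-30 |
Completion: 200=5  201=10  202=29  203=18  204=30  205=28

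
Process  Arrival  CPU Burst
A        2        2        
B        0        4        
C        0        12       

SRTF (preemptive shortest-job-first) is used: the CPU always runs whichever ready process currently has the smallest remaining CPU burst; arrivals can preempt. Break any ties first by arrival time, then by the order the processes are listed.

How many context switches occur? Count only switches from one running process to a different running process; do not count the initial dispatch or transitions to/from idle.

2

Timeline: | B 0-4 | A 4-6 | C 6-18 |
Completion: A=6  B=4  C=18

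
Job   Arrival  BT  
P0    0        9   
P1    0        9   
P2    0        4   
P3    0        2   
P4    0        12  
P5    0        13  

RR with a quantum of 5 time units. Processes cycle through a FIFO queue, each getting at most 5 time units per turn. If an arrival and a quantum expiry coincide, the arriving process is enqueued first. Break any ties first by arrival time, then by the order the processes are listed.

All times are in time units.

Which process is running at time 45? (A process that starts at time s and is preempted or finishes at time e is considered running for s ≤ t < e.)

P4

Schedule: | P0 0-5 | P1 5-10 | P2 10-14 | P3 14-16 | P4 16-21 | P5 21-26 | P0 26-30 | P1 30-34 | P4 34-39 | P5 39-44 | P4 44-46 | P5 46-49 |
Completion: P0=30  P1=34  P2=14  P3=16  P4=46  P5=49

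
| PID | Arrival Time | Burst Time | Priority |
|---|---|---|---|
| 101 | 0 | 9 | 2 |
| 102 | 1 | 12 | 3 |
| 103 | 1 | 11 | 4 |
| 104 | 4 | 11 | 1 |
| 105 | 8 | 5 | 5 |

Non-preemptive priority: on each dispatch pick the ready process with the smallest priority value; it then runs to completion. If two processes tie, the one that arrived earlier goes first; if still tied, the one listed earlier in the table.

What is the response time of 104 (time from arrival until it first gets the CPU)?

5

Schedule: | 101 0-9 | 104 9-20 | 102 20-32 | 103 32-43 | 105 43-48 |
Completion: 101=9  102=32  103=43  104=20  105=48
Response(104) = first start − arrival = 9 − 4 = 5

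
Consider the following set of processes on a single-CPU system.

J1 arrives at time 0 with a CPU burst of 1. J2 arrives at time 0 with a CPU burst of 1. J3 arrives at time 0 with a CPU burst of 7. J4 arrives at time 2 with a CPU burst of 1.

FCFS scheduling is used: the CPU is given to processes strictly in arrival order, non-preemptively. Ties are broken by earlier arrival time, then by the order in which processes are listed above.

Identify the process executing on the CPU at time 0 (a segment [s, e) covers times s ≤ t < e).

Schedule: | J1 0-1 | J2 1-2 | J3 2-9 | J4 9-10 |
Completion: J1=1  J2=2  J3=9  J4=10

J1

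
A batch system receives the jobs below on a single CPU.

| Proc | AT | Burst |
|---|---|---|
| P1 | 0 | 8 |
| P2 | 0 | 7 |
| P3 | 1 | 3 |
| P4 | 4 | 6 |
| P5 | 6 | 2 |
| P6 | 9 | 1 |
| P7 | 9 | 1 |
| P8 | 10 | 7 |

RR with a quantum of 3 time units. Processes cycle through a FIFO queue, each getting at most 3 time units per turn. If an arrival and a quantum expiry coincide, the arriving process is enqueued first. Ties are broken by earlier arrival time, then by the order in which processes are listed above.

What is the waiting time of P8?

18

Gantt: | P1 0-3 | P2 3-6 | P3 6-9 | P1 9-12 | P4 12-15 | P5 15-17 | P2 17-20 | P6 20-21 | P7 21-22 | P8 22-25 | P1 25-27 | P4 27-30 | P2 30-31 | P8 31-35 |
Completion: P1=27  P2=31  P3=9  P4=30  P5=17  P6=21  P7=22  P8=35
Turnaround (C−A): P1=27  P2=31  P3=8  P4=26  P5=11  P6=12  P7=13  P8=25
Waiting(P8) = turnaround − burst = 25 − 7 = 18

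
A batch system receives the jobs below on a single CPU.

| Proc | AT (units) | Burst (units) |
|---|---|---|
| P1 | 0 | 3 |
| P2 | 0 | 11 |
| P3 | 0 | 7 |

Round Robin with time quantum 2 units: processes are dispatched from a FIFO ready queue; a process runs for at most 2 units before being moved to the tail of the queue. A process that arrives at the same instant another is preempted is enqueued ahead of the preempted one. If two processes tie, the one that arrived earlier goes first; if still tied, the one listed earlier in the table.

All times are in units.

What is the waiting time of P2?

Timeline: | P1 0-2 | P2 2-4 | P3 4-6 | P1 6-7 | P2 7-9 | P3 9-11 | P2 11-13 | P3 13-15 | P2 15-17 | P3 17-18 | P2 18-21 |
Completion: P1=7  P2=21  P3=18
Waiting(P2) = turnaround − burst = 21 − 11 = 10

10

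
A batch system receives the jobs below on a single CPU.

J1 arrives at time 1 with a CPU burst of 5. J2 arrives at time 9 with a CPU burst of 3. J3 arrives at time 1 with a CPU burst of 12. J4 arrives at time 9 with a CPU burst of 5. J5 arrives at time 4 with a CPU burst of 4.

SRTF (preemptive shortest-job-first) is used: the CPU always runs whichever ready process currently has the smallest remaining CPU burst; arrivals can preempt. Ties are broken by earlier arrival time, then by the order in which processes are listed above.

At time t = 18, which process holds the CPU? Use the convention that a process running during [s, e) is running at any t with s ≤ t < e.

Timeline: | idle 0-1 | J1 1-6 | J5 6-10 | J2 10-13 | J4 13-18 | J3 18-30 |
Completion: J1=6  J2=13  J3=30  J4=18  J5=10
Turnaround (C−A): J1=5  J2=4  J3=29  J4=9  J5=6

J3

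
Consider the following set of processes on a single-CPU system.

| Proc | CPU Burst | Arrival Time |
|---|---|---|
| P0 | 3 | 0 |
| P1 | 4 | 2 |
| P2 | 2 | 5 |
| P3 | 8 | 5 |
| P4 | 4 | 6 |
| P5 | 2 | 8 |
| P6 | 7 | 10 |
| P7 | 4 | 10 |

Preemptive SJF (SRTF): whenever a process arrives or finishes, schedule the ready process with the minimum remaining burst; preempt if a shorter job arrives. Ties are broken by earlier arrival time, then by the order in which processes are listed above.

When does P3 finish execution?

34

Schedule: | P0 0-3 | P1 3-7 | P2 7-9 | P5 9-11 | P4 11-15 | P7 15-19 | P6 19-26 | P3 26-34 |
Completion: P0=3  P1=7  P2=9  P3=34  P4=15  P5=11  P6=26  P7=19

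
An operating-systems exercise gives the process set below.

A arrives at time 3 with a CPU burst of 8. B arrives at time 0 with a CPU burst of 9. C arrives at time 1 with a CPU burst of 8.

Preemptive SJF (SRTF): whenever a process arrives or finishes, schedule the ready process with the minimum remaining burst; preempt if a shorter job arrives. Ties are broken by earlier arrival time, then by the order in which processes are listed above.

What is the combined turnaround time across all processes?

47

Schedule: | B 0-9 | C 9-17 | A 17-25 |
Completion: A=25  B=9  C=17
Turnaround (C−A): A=22  B=9  C=16
Turnaround = completion − arrival: A=22, B=9, C=16
Total turnaround = 22 + 9 + 16 = 47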